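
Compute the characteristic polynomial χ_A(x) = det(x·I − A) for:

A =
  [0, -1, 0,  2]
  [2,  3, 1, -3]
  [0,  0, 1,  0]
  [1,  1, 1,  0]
x^4 - 4*x^3 + 6*x^2 - 4*x + 1

Expanding det(x·I − A) (e.g. by cofactor expansion or by noting that A is similar to its Jordan form J, which has the same characteristic polynomial as A) gives
  χ_A(x) = x^4 - 4*x^3 + 6*x^2 - 4*x + 1
which factors as (x - 1)^4. The eigenvalues (with algebraic multiplicities) are λ = 1 with multiplicity 4.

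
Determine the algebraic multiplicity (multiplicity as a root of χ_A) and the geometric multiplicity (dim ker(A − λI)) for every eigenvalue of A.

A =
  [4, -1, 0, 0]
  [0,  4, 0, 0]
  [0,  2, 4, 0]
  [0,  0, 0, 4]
λ = 4: alg = 4, geom = 3

Step 1 — factor the characteristic polynomial to read off the algebraic multiplicities:
  χ_A(x) = (x - 4)^4

Step 2 — compute geometric multiplicities via the rank-nullity identity g(λ) = n − rank(A − λI):
  rank(A − (4)·I) = 1, so dim ker(A − (4)·I) = n − 1 = 3

Summary:
  λ = 4: algebraic multiplicity = 4, geometric multiplicity = 3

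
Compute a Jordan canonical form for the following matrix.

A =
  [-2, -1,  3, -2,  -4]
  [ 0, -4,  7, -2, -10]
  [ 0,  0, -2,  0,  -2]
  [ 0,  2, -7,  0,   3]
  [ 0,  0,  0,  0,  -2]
J_3(-2) ⊕ J_2(-2)

The characteristic polynomial is
  det(x·I − A) = x^5 + 10*x^4 + 40*x^3 + 80*x^2 + 80*x + 32 = (x + 2)^5

Eigenvalues and multiplicities (the geometric multiplicity of λ is n − rank(A − λI), which equals the number of Jordan blocks for λ):
  λ = -2: algebraic multiplicity = 5, geometric multiplicity = 2

Determining the block sizes for each eigenvalue:
  λ = -2: with am = 5 and gm = 2, the partition is not yet determined (e.g. several partitions of 5 into 2 parts exist). Let N = A − (-2)·I. Computing rank(N^1) = 3, rank(N^2) = 1, rank(N^3) = 0; the number of blocks of size ≥ j is rank(N^{j−1}) − rank(N^j), giving [2, 2, 1]. So we have 1 block(s) of size 3, 1 block(s) of size 2 → block sizes [3, 2]

Assembling the blocks gives a Jordan form
J =
  [-2,  1,  0,  0,  0]
  [ 0, -2,  1,  0,  0]
  [ 0,  0, -2,  0,  0]
  [ 0,  0,  0, -2,  1]
  [ 0,  0,  0,  0, -2]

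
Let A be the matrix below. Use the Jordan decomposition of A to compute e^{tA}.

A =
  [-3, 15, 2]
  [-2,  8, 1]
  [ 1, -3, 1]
e^{tA} =
  [-3*t^2*exp(2*t)/2 - 5*t*exp(2*t) + exp(2*t), 9*t^2*exp(2*t)/2 + 15*t*exp(2*t), 3*t^2*exp(2*t)/2 + 2*t*exp(2*t)]
  [-t^2*exp(2*t)/2 - 2*t*exp(2*t), 3*t^2*exp(2*t)/2 + 6*t*exp(2*t) + exp(2*t), t^2*exp(2*t)/2 + t*exp(2*t)]
  [t*exp(2*t), -3*t*exp(2*t), -t*exp(2*t) + exp(2*t)]

Strategy: write A = P · J · P⁻¹ where J is a Jordan canonical form, so e^{tA} = P · e^{tJ} · P⁻¹, and e^{tJ} can be computed block-by-block.

A has Jordan form
J =
  [2, 1, 0]
  [0, 2, 1]
  [0, 0, 2]
(up to reordering of blocks).

Per-block formulas:
  For a 3×3 Jordan block J_3(2): exp(t · J_3(2)) = e^(2t)·(I + t·N + (t^2/2)·N^2), where N is the 3×3 nilpotent shift.

After assembling e^{tJ} and conjugating by P, we get:

e^{tA} =
  [-3*t^2*exp(2*t)/2 - 5*t*exp(2*t) + exp(2*t), 9*t^2*exp(2*t)/2 + 15*t*exp(2*t), 3*t^2*exp(2*t)/2 + 2*t*exp(2*t)]
  [-t^2*exp(2*t)/2 - 2*t*exp(2*t), 3*t^2*exp(2*t)/2 + 6*t*exp(2*t) + exp(2*t), t^2*exp(2*t)/2 + t*exp(2*t)]
  [t*exp(2*t), -3*t*exp(2*t), -t*exp(2*t) + exp(2*t)]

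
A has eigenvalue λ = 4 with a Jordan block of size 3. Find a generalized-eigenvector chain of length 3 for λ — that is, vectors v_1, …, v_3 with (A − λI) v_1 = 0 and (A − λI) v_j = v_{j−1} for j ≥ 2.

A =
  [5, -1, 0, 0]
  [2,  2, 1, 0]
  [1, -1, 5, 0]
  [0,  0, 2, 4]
A Jordan chain for λ = 4 of length 3:
v_1 = (-1, -1, 0, 2)ᵀ
v_2 = (1, 2, 1, 0)ᵀ
v_3 = (1, 0, 0, 0)ᵀ

Let N = A − (4)·I. We want v_3 with N^3 v_3 = 0 but N^2 v_3 ≠ 0; then v_{j-1} := N · v_j for j = 3, …, 2.

Pick v_3 = (1, 0, 0, 0)ᵀ.
Then v_2 = N · v_3 = (1, 2, 1, 0)ᵀ.
Then v_1 = N · v_2 = (-1, -1, 0, 2)ᵀ.

Sanity check: (A − (4)·I) v_1 = (0, 0, 0, 0)ᵀ = 0. ✓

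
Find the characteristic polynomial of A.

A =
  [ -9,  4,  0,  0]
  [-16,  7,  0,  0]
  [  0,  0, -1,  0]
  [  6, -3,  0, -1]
x^4 + 4*x^3 + 6*x^2 + 4*x + 1

Expanding det(x·I − A) (e.g. by cofactor expansion or by noting that A is similar to its Jordan form J, which has the same characteristic polynomial as A) gives
  χ_A(x) = x^4 + 4*x^3 + 6*x^2 + 4*x + 1
which factors as (x + 1)^4. The eigenvalues (with algebraic multiplicities) are λ = -1 with multiplicity 4.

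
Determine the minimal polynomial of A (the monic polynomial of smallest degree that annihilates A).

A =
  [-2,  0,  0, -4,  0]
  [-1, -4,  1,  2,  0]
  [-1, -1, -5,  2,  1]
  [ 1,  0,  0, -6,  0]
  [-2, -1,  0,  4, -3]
x^3 + 12*x^2 + 48*x + 64

The characteristic polynomial is χ_A(x) = (x + 4)^5, so the eigenvalues are known. The minimal polynomial is
  m_A(x) = Π_λ (x − λ)^{k_λ}
where k_λ is the size of the *largest* Jordan block for λ (equivalently, the smallest k with (A − λI)^k v = 0 for every generalised eigenvector v of λ).

  λ = -4: largest Jordan block has size 3, contributing (x + 4)^3

So m_A(x) = (x + 4)^3 = x^3 + 12*x^2 + 48*x + 64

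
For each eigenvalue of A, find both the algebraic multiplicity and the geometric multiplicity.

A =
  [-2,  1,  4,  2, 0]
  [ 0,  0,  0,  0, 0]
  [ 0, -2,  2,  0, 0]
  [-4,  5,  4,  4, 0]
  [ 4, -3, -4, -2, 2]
λ = 0: alg = 2, geom = 1; λ = 2: alg = 3, geom = 3

Step 1 — factor the characteristic polynomial to read off the algebraic multiplicities:
  χ_A(x) = x^2*(x - 2)^3

Step 2 — compute geometric multiplicities via the rank-nullity identity g(λ) = n − rank(A − λI):
  rank(A − (0)·I) = 4, so dim ker(A − (0)·I) = n − 4 = 1
  rank(A − (2)·I) = 2, so dim ker(A − (2)·I) = n − 2 = 3

Summary:
  λ = 0: algebraic multiplicity = 2, geometric multiplicity = 1
  λ = 2: algebraic multiplicity = 3, geometric multiplicity = 3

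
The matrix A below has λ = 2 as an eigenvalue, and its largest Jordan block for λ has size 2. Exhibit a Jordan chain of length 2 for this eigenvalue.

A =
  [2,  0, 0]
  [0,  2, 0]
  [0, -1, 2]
A Jordan chain for λ = 2 of length 2:
v_1 = (0, 0, -1)ᵀ
v_2 = (0, 1, 0)ᵀ

Let N = A − (2)·I. We want v_2 with N^2 v_2 = 0 but N^1 v_2 ≠ 0; then v_{j-1} := N · v_j for j = 2, …, 2.

Pick v_2 = (0, 1, 0)ᵀ.
Then v_1 = N · v_2 = (0, 0, -1)ᵀ.

Sanity check: (A − (2)·I) v_1 = (0, 0, 0)ᵀ = 0. ✓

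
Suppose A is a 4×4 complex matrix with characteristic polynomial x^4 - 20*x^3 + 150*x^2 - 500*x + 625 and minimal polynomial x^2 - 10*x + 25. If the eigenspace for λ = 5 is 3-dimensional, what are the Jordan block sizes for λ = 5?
Block sizes for λ = 5: [2, 1, 1]

Step 1 — from the characteristic polynomial, algebraic multiplicity of λ = 5 is 4. From dim ker(A − (5)·I) = 3, there are exactly 3 Jordan blocks for λ = 5.
Step 2 — from the minimal polynomial, the factor (x − 5)^2 tells us the largest block for λ = 5 has size 2.
Step 3 — with total size 4, 3 blocks, and largest block 2, the block sizes (in nonincreasing order) are [2, 1, 1].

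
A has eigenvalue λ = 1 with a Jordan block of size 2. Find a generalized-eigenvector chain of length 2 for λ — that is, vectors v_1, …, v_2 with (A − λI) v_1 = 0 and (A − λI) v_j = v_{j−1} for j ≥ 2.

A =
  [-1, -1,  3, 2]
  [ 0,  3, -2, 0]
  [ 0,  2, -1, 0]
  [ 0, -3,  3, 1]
A Jordan chain for λ = 1 of length 2:
v_1 = (-1, 2, 2, -3)ᵀ
v_2 = (0, 1, 0, 0)ᵀ

Let N = A − (1)·I. We want v_2 with N^2 v_2 = 0 but N^1 v_2 ≠ 0; then v_{j-1} := N · v_j for j = 2, …, 2.

Pick v_2 = (0, 1, 0, 0)ᵀ.
Then v_1 = N · v_2 = (-1, 2, 2, -3)ᵀ.

Sanity check: (A − (1)·I) v_1 = (0, 0, 0, 0)ᵀ = 0. ✓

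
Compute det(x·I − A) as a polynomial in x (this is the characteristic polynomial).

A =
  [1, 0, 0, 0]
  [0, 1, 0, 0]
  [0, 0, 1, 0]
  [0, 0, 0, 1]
x^4 - 4*x^3 + 6*x^2 - 4*x + 1

Expanding det(x·I − A) (e.g. by cofactor expansion or by noting that A is similar to its Jordan form J, which has the same characteristic polynomial as A) gives
  χ_A(x) = x^4 - 4*x^3 + 6*x^2 - 4*x + 1
which factors as (x - 1)^4. The eigenvalues (with algebraic multiplicities) are λ = 1 with multiplicity 4.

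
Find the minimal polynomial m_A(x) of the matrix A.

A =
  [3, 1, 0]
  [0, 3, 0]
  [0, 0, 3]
x^2 - 6*x + 9

The characteristic polynomial is χ_A(x) = (x - 3)^3, so the eigenvalues are known. The minimal polynomial is
  m_A(x) = Π_λ (x − λ)^{k_λ}
where k_λ is the size of the *largest* Jordan block for λ (equivalently, the smallest k with (A − λI)^k v = 0 for every generalised eigenvector v of λ).

  λ = 3: largest Jordan block has size 2, contributing (x − 3)^2

So m_A(x) = (x - 3)^2 = x^2 - 6*x + 9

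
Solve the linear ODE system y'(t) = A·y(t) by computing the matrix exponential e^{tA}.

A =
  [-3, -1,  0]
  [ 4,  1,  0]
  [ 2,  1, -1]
e^{tA} =
  [-2*t*exp(-t) + exp(-t), -t*exp(-t), 0]
  [4*t*exp(-t), 2*t*exp(-t) + exp(-t), 0]
  [2*t*exp(-t), t*exp(-t), exp(-t)]

Strategy: write A = P · J · P⁻¹ where J is a Jordan canonical form, so e^{tA} = P · e^{tJ} · P⁻¹, and e^{tJ} can be computed block-by-block.

A has Jordan form
J =
  [-1,  1,  0]
  [ 0, -1,  0]
  [ 0,  0, -1]
(up to reordering of blocks).

Per-block formulas:
  For a 1×1 block at λ = -1: exp(t · [-1]) = [e^(-1t)].
  For a 2×2 Jordan block J_2(-1): exp(t · J_2(-1)) = e^(-1t)·(I + t·N), where N is the 2×2 nilpotent shift.

After assembling e^{tJ} and conjugating by P, we get:

e^{tA} =
  [-2*t*exp(-t) + exp(-t), -t*exp(-t), 0]
  [4*t*exp(-t), 2*t*exp(-t) + exp(-t), 0]
  [2*t*exp(-t), t*exp(-t), exp(-t)]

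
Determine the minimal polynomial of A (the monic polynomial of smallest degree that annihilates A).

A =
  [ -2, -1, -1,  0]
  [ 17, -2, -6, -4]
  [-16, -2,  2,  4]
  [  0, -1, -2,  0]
x^4 + 2*x^3 - 11*x^2 - 12*x + 36

The characteristic polynomial is χ_A(x) = (x - 2)^2*(x + 3)^2, so the eigenvalues are known. The minimal polynomial is
  m_A(x) = Π_λ (x − λ)^{k_λ}
where k_λ is the size of the *largest* Jordan block for λ (equivalently, the smallest k with (A − λI)^k v = 0 for every generalised eigenvector v of λ).

  λ = -3: largest Jordan block has size 2, contributing (x + 3)^2
  λ = 2: largest Jordan block has size 2, contributing (x − 2)^2

So m_A(x) = (x - 2)^2*(x + 3)^2 = x^4 + 2*x^3 - 11*x^2 - 12*x + 36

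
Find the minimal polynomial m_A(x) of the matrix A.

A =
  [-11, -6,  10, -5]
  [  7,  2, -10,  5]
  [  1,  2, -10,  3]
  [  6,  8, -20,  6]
x^3 + 9*x^2 + 20*x

The characteristic polynomial is χ_A(x) = x*(x + 4)^2*(x + 5), so the eigenvalues are known. The minimal polynomial is
  m_A(x) = Π_λ (x − λ)^{k_λ}
where k_λ is the size of the *largest* Jordan block for λ (equivalently, the smallest k with (A − λI)^k v = 0 for every generalised eigenvector v of λ).

  λ = -5: largest Jordan block has size 1, contributing (x + 5)
  λ = -4: largest Jordan block has size 1, contributing (x + 4)
  λ = 0: largest Jordan block has size 1, contributing (x − 0)

So m_A(x) = x*(x + 4)*(x + 5) = x^3 + 9*x^2 + 20*x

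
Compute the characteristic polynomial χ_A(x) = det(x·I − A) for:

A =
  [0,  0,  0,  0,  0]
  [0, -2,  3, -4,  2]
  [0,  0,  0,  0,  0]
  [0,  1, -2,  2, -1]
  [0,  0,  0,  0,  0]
x^5

Expanding det(x·I − A) (e.g. by cofactor expansion or by noting that A is similar to its Jordan form J, which has the same characteristic polynomial as A) gives
  χ_A(x) = x^5
which factors as x^5. The eigenvalues (with algebraic multiplicities) are λ = 0 with multiplicity 5.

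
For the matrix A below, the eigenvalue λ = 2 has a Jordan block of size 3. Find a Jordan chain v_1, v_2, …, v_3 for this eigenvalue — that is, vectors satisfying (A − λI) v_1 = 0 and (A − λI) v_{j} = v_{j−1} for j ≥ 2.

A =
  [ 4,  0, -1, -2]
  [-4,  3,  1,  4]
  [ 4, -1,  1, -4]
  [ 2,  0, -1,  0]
A Jordan chain for λ = 2 of length 3:
v_1 = (-4, 0, 0, -4)ᵀ
v_2 = (2, -4, 4, 2)ᵀ
v_3 = (1, 0, 0, 0)ᵀ

Let N = A − (2)·I. We want v_3 with N^3 v_3 = 0 but N^2 v_3 ≠ 0; then v_{j-1} := N · v_j for j = 3, …, 2.

Pick v_3 = (1, 0, 0, 0)ᵀ.
Then v_2 = N · v_3 = (2, -4, 4, 2)ᵀ.
Then v_1 = N · v_2 = (-4, 0, 0, -4)ᵀ.

Sanity check: (A − (2)·I) v_1 = (0, 0, 0, 0)ᵀ = 0. ✓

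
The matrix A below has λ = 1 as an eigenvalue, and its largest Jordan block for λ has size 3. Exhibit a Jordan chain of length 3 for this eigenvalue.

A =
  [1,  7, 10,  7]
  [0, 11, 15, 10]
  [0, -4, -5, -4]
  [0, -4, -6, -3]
A Jordan chain for λ = 1 of length 3:
v_1 = (2, 0, 0, 0)ᵀ
v_2 = (7, 10, -4, -4)ᵀ
v_3 = (0, 1, 0, 0)ᵀ

Let N = A − (1)·I. We want v_3 with N^3 v_3 = 0 but N^2 v_3 ≠ 0; then v_{j-1} := N · v_j for j = 3, …, 2.

Pick v_3 = (0, 1, 0, 0)ᵀ.
Then v_2 = N · v_3 = (7, 10, -4, -4)ᵀ.
Then v_1 = N · v_2 = (2, 0, 0, 0)ᵀ.

Sanity check: (A − (1)·I) v_1 = (0, 0, 0, 0)ᵀ = 0. ✓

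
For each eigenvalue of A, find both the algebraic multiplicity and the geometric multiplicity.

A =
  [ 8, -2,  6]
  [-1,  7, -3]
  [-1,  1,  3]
λ = 6: alg = 3, geom = 2

Step 1 — factor the characteristic polynomial to read off the algebraic multiplicities:
  χ_A(x) = (x - 6)^3

Step 2 — compute geometric multiplicities via the rank-nullity identity g(λ) = n − rank(A − λI):
  rank(A − (6)·I) = 1, so dim ker(A − (6)·I) = n − 1 = 2

Summary:
  λ = 6: algebraic multiplicity = 3, geometric multiplicity = 2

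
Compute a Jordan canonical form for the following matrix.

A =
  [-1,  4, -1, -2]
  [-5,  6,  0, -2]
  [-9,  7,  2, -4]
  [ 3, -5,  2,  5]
J_3(3) ⊕ J_1(3)

The characteristic polynomial is
  det(x·I − A) = x^4 - 12*x^3 + 54*x^2 - 108*x + 81 = (x - 3)^4

Eigenvalues and multiplicities (the geometric multiplicity of λ is n − rank(A − λI), which equals the number of Jordan blocks for λ):
  λ = 3: algebraic multiplicity = 4, geometric multiplicity = 2

Determining the block sizes for each eigenvalue:
  λ = 3: with am = 4 and gm = 2, the partition is not yet determined (e.g. several partitions of 4 into 2 parts exist). Let N = A − (3)·I. Computing rank(N^1) = 2, rank(N^2) = 1, rank(N^3) = 0; the number of blocks of size ≥ j is rank(N^{j−1}) − rank(N^j), giving [2, 1, 1]. So we have 1 block(s) of size 3, 1 block(s) of size 1 → block sizes [3, 1]

Assembling the blocks gives a Jordan form
J =
  [3, 1, 0, 0]
  [0, 3, 1, 0]
  [0, 0, 3, 0]
  [0, 0, 0, 3]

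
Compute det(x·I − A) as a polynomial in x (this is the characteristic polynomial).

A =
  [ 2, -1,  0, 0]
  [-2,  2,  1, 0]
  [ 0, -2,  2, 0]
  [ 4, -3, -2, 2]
x^4 - 8*x^3 + 24*x^2 - 32*x + 16

Expanding det(x·I − A) (e.g. by cofactor expansion or by noting that A is similar to its Jordan form J, which has the same characteristic polynomial as A) gives
  χ_A(x) = x^4 - 8*x^3 + 24*x^2 - 32*x + 16
which factors as (x - 2)^4. The eigenvalues (with algebraic multiplicities) are λ = 2 with multiplicity 4.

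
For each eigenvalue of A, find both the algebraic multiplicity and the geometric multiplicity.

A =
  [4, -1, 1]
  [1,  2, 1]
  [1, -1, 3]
λ = 3: alg = 3, geom = 1

Step 1 — factor the characteristic polynomial to read off the algebraic multiplicities:
  χ_A(x) = (x - 3)^3

Step 2 — compute geometric multiplicities via the rank-nullity identity g(λ) = n − rank(A − λI):
  rank(A − (3)·I) = 2, so dim ker(A − (3)·I) = n − 2 = 1

Summary:
  λ = 3: algebraic multiplicity = 3, geometric multiplicity = 1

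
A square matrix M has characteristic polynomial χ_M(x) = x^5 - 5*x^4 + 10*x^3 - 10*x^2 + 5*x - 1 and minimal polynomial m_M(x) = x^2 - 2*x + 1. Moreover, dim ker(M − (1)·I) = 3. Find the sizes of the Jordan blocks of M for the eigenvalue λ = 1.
Block sizes for λ = 1: [2, 2, 1]

Step 1 — from the characteristic polynomial, algebraic multiplicity of λ = 1 is 5. From dim ker(M − (1)·I) = 3, there are exactly 3 Jordan blocks for λ = 1.
Step 2 — from the minimal polynomial, the factor (x − 1)^2 tells us the largest block for λ = 1 has size 2.
Step 3 — with total size 5, 3 blocks, and largest block 2, the block sizes (in nonincreasing order) are [2, 2, 1].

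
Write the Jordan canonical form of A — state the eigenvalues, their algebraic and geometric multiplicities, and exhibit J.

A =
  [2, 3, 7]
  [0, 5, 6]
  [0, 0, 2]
J_2(2) ⊕ J_1(5)

The characteristic polynomial is
  det(x·I − A) = x^3 - 9*x^2 + 24*x - 20 = (x - 5)*(x - 2)^2

Eigenvalues and multiplicities (the geometric multiplicity of λ is n − rank(A − λI), which equals the number of Jordan blocks for λ):
  λ = 2: algebraic multiplicity = 2, geometric multiplicity = 1
  λ = 5: algebraic multiplicity = 1, geometric multiplicity = 1

Determining the block sizes for each eigenvalue:
  λ = 2: one block (gm = 1), so the single block has size am = 2 → block sizes [2]
  λ = 5: one block (gm = 1), so the single block has size am = 1 → block sizes [1]

Assembling the blocks gives a Jordan form
J =
  [2, 1, 0]
  [0, 2, 0]
  [0, 0, 5]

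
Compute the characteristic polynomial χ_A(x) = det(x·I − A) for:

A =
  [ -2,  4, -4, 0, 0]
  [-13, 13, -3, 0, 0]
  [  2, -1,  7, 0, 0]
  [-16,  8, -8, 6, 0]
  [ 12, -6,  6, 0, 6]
x^5 - 30*x^4 + 360*x^3 - 2160*x^2 + 6480*x - 7776

Expanding det(x·I − A) (e.g. by cofactor expansion or by noting that A is similar to its Jordan form J, which has the same characteristic polynomial as A) gives
  χ_A(x) = x^5 - 30*x^4 + 360*x^3 - 2160*x^2 + 6480*x - 7776
which factors as (x - 6)^5. The eigenvalues (with algebraic multiplicities) are λ = 6 with multiplicity 5.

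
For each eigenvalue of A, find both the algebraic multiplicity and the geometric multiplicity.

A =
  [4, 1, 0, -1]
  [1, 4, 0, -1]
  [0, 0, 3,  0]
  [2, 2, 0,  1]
λ = 3: alg = 4, geom = 3

Step 1 — factor the characteristic polynomial to read off the algebraic multiplicities:
  χ_A(x) = (x - 3)^4

Step 2 — compute geometric multiplicities via the rank-nullity identity g(λ) = n − rank(A − λI):
  rank(A − (3)·I) = 1, so dim ker(A − (3)·I) = n − 1 = 3

Summary:
  λ = 3: algebraic multiplicity = 4, geometric multiplicity = 3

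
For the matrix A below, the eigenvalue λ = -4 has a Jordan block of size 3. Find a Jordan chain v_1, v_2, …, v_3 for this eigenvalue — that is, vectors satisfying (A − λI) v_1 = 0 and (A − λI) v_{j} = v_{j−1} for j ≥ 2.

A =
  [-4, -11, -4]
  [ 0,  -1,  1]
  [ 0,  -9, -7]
A Jordan chain for λ = -4 of length 3:
v_1 = (3, 0, 0)ᵀ
v_2 = (-11, 3, -9)ᵀ
v_3 = (0, 1, 0)ᵀ

Let N = A − (-4)·I. We want v_3 with N^3 v_3 = 0 but N^2 v_3 ≠ 0; then v_{j-1} := N · v_j for j = 3, …, 2.

Pick v_3 = (0, 1, 0)ᵀ.
Then v_2 = N · v_3 = (-11, 3, -9)ᵀ.
Then v_1 = N · v_2 = (3, 0, 0)ᵀ.

Sanity check: (A − (-4)·I) v_1 = (0, 0, 0)ᵀ = 0. ✓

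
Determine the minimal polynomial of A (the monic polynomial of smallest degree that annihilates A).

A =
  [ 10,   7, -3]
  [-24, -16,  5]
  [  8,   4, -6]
x^3 + 12*x^2 + 48*x + 64

The characteristic polynomial is χ_A(x) = (x + 4)^3, so the eigenvalues are known. The minimal polynomial is
  m_A(x) = Π_λ (x − λ)^{k_λ}
where k_λ is the size of the *largest* Jordan block for λ (equivalently, the smallest k with (A − λI)^k v = 0 for every generalised eigenvector v of λ).

  λ = -4: largest Jordan block has size 3, contributing (x + 4)^3

So m_A(x) = (x + 4)^3 = x^3 + 12*x^2 + 48*x + 64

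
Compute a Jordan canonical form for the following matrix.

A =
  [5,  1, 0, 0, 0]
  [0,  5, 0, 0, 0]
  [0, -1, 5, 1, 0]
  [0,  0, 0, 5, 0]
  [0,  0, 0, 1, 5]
J_2(5) ⊕ J_2(5) ⊕ J_1(5)

The characteristic polynomial is
  det(x·I − A) = x^5 - 25*x^4 + 250*x^3 - 1250*x^2 + 3125*x - 3125 = (x - 5)^5

Eigenvalues and multiplicities (the geometric multiplicity of λ is n − rank(A − λI), which equals the number of Jordan blocks for λ):
  λ = 5: algebraic multiplicity = 5, geometric multiplicity = 3

Determining the block sizes for each eigenvalue:
  λ = 5: with am = 5 and gm = 3, the partition is not yet determined (e.g. several partitions of 5 into 3 parts exist). Let N = A − (5)·I. Computing rank(N^1) = 2, rank(N^2) = 0; the number of blocks of size ≥ j is rank(N^{j−1}) − rank(N^j), giving [3, 2]. So we have 2 block(s) of size 2, 1 block(s) of size 1 → block sizes [2, 2, 1]

Assembling the blocks gives a Jordan form
J =
  [5, 1, 0, 0, 0]
  [0, 5, 0, 0, 0]
  [0, 0, 5, 1, 0]
  [0, 0, 0, 5, 0]
  [0, 0, 0, 0, 5]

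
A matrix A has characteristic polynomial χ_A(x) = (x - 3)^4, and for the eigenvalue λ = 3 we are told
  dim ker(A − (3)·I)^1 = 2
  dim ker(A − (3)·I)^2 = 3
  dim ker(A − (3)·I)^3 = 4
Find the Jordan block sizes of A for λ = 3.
Block sizes for λ = 3: [3, 1]

From the dimensions of kernels of powers, the number of Jordan blocks of size at least j is d_j − d_{j−1} where d_j = dim ker(N^j) (with d_0 = 0). Computing the differences gives [2, 1, 1].
The number of blocks of size exactly k is (#blocks of size ≥ k) − (#blocks of size ≥ k + 1), so the partition is: 1 block(s) of size 1, 1 block(s) of size 3.
In nonincreasing order the block sizes are [3, 1].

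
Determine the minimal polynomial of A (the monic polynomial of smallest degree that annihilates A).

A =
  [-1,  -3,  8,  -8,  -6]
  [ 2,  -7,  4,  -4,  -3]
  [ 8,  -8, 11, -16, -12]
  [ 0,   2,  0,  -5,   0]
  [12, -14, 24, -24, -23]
x^3 + 15*x^2 + 75*x + 125

The characteristic polynomial is χ_A(x) = (x + 5)^5, so the eigenvalues are known. The minimal polynomial is
  m_A(x) = Π_λ (x − λ)^{k_λ}
where k_λ is the size of the *largest* Jordan block for λ (equivalently, the smallest k with (A − λI)^k v = 0 for every generalised eigenvector v of λ).

  λ = -5: largest Jordan block has size 3, contributing (x + 5)^3

So m_A(x) = (x + 5)^3 = x^3 + 15*x^2 + 75*x + 125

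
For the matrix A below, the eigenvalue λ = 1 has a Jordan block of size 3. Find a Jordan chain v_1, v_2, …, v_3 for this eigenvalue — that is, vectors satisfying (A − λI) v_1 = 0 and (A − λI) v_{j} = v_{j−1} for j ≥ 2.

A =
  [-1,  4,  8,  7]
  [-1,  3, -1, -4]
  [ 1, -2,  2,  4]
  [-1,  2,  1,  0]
A Jordan chain for λ = 1 of length 3:
v_1 = (1, 3, -3, 2)ᵀ
v_2 = (-2, -1, 1, -1)ᵀ
v_3 = (1, 0, 0, 0)ᵀ

Let N = A − (1)·I. We want v_3 with N^3 v_3 = 0 but N^2 v_3 ≠ 0; then v_{j-1} := N · v_j for j = 3, …, 2.

Pick v_3 = (1, 0, 0, 0)ᵀ.
Then v_2 = N · v_3 = (-2, -1, 1, -1)ᵀ.
Then v_1 = N · v_2 = (1, 3, -3, 2)ᵀ.

Sanity check: (A − (1)·I) v_1 = (0, 0, 0, 0)ᵀ = 0. ✓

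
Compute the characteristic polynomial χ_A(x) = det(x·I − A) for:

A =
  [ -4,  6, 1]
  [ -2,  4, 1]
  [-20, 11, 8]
x^3 - 8*x^2 + 5*x + 50

Expanding det(x·I − A) (e.g. by cofactor expansion or by noting that A is similar to its Jordan form J, which has the same characteristic polynomial as A) gives
  χ_A(x) = x^3 - 8*x^2 + 5*x + 50
which factors as (x - 5)^2*(x + 2). The eigenvalues (with algebraic multiplicities) are λ = -2 with multiplicity 1, λ = 5 with multiplicity 2.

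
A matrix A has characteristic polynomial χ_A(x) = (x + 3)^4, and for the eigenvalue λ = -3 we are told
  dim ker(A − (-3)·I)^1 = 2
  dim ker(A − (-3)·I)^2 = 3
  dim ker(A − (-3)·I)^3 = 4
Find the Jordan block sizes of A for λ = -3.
Block sizes for λ = -3: [3, 1]

From the dimensions of kernels of powers, the number of Jordan blocks of size at least j is d_j − d_{j−1} where d_j = dim ker(N^j) (with d_0 = 0). Computing the differences gives [2, 1, 1].
The number of blocks of size exactly k is (#blocks of size ≥ k) − (#blocks of size ≥ k + 1), so the partition is: 1 block(s) of size 1, 1 block(s) of size 3.
In nonincreasing order the block sizes are [3, 1].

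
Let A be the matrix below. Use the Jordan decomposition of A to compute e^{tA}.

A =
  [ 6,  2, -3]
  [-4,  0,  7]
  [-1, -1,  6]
e^{tA} =
  [-t^2*exp(4*t)/2 + 2*t*exp(4*t) + exp(4*t), -t^2*exp(4*t)/2 + 2*t*exp(4*t), t^2*exp(4*t) - 3*t*exp(4*t)]
  [t^2*exp(4*t)/2 - 4*t*exp(4*t), t^2*exp(4*t)/2 - 4*t*exp(4*t) + exp(4*t), -t^2*exp(4*t) + 7*t*exp(4*t)]
  [-t*exp(4*t), -t*exp(4*t), 2*t*exp(4*t) + exp(4*t)]

Strategy: write A = P · J · P⁻¹ where J is a Jordan canonical form, so e^{tA} = P · e^{tJ} · P⁻¹, and e^{tJ} can be computed block-by-block.

A has Jordan form
J =
  [4, 1, 0]
  [0, 4, 1]
  [0, 0, 4]
(up to reordering of blocks).

Per-block formulas:
  For a 3×3 Jordan block J_3(4): exp(t · J_3(4)) = e^(4t)·(I + t·N + (t^2/2)·N^2), where N is the 3×3 nilpotent shift.

After assembling e^{tJ} and conjugating by P, we get:

e^{tA} =
  [-t^2*exp(4*t)/2 + 2*t*exp(4*t) + exp(4*t), -t^2*exp(4*t)/2 + 2*t*exp(4*t), t^2*exp(4*t) - 3*t*exp(4*t)]
  [t^2*exp(4*t)/2 - 4*t*exp(4*t), t^2*exp(4*t)/2 - 4*t*exp(4*t) + exp(4*t), -t^2*exp(4*t) + 7*t*exp(4*t)]
  [-t*exp(4*t), -t*exp(4*t), 2*t*exp(4*t) + exp(4*t)]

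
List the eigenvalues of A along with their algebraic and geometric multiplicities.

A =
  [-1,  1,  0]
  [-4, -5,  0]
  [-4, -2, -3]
λ = -3: alg = 3, geom = 2

Step 1 — factor the characteristic polynomial to read off the algebraic multiplicities:
  χ_A(x) = (x + 3)^3

Step 2 — compute geometric multiplicities via the rank-nullity identity g(λ) = n − rank(A − λI):
  rank(A − (-3)·I) = 1, so dim ker(A − (-3)·I) = n − 1 = 2

Summary:
  λ = -3: algebraic multiplicity = 3, geometric multiplicity = 2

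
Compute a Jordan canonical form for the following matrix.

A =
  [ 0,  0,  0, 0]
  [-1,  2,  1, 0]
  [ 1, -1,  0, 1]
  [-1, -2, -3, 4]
J_1(0) ⊕ J_3(2)

The characteristic polynomial is
  det(x·I − A) = x^4 - 6*x^3 + 12*x^2 - 8*x = x*(x - 2)^3

Eigenvalues and multiplicities (the geometric multiplicity of λ is n − rank(A − λI), which equals the number of Jordan blocks for λ):
  λ = 0: algebraic multiplicity = 1, geometric multiplicity = 1
  λ = 2: algebraic multiplicity = 3, geometric multiplicity = 1

Determining the block sizes for each eigenvalue:
  λ = 0: one block (gm = 1), so the single block has size am = 1 → block sizes [1]
  λ = 2: one block (gm = 1), so the single block has size am = 3 → block sizes [3]

Assembling the blocks gives a Jordan form
J =
  [0, 0, 0, 0]
  [0, 2, 1, 0]
  [0, 0, 2, 1]
  [0, 0, 0, 2]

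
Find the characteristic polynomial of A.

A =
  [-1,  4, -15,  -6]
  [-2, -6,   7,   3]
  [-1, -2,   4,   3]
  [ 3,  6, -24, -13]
x^4 + 16*x^3 + 96*x^2 + 256*x + 256

Expanding det(x·I − A) (e.g. by cofactor expansion or by noting that A is similar to its Jordan form J, which has the same characteristic polynomial as A) gives
  χ_A(x) = x^4 + 16*x^3 + 96*x^2 + 256*x + 256
which factors as (x + 4)^4. The eigenvalues (with algebraic multiplicities) are λ = -4 with multiplicity 4.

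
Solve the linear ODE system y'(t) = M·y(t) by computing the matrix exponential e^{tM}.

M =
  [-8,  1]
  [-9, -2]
e^{tM} =
  [-3*t*exp(-5*t) + exp(-5*t), t*exp(-5*t)]
  [-9*t*exp(-5*t), 3*t*exp(-5*t) + exp(-5*t)]

Strategy: write M = P · J · P⁻¹ where J is a Jordan canonical form, so e^{tM} = P · e^{tJ} · P⁻¹, and e^{tJ} can be computed block-by-block.

M has Jordan form
J =
  [-5,  1]
  [ 0, -5]
(up to reordering of blocks).

Per-block formulas:
  For a 2×2 Jordan block J_2(-5): exp(t · J_2(-5)) = e^(-5t)·(I + t·N), where N is the 2×2 nilpotent shift.

After assembling e^{tJ} and conjugating by P, we get:

e^{tM} =
  [-3*t*exp(-5*t) + exp(-5*t), t*exp(-5*t)]
  [-9*t*exp(-5*t), 3*t*exp(-5*t) + exp(-5*t)]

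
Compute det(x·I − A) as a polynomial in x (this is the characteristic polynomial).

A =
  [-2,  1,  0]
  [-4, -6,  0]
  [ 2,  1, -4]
x^3 + 12*x^2 + 48*x + 64

Expanding det(x·I − A) (e.g. by cofactor expansion or by noting that A is similar to its Jordan form J, which has the same characteristic polynomial as A) gives
  χ_A(x) = x^3 + 12*x^2 + 48*x + 64
which factors as (x + 4)^3. The eigenvalues (with algebraic multiplicities) are λ = -4 with multiplicity 3.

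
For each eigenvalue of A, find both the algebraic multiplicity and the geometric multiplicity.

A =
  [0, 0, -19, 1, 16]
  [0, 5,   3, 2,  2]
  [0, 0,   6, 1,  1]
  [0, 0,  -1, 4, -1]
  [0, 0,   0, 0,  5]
λ = 0: alg = 1, geom = 1; λ = 5: alg = 4, geom = 2

Step 1 — factor the characteristic polynomial to read off the algebraic multiplicities:
  χ_A(x) = x*(x - 5)^4

Step 2 — compute geometric multiplicities via the rank-nullity identity g(λ) = n − rank(A − λI):
  rank(A − (0)·I) = 4, so dim ker(A − (0)·I) = n − 4 = 1
  rank(A − (5)·I) = 3, so dim ker(A − (5)·I) = n − 3 = 2

Summary:
  λ = 0: algebraic multiplicity = 1, geometric multiplicity = 1
  λ = 5: algebraic multiplicity = 4, geometric multiplicity = 2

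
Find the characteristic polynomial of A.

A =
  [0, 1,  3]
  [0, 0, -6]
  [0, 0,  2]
x^3 - 2*x^2

Expanding det(x·I − A) (e.g. by cofactor expansion or by noting that A is similar to its Jordan form J, which has the same characteristic polynomial as A) gives
  χ_A(x) = x^3 - 2*x^2
which factors as x^2*(x - 2). The eigenvalues (with algebraic multiplicities) are λ = 0 with multiplicity 2, λ = 2 with multiplicity 1.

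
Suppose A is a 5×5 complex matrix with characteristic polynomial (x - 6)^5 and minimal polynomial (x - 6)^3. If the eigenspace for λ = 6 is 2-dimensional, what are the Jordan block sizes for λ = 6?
Block sizes for λ = 6: [3, 2]

Step 1 — from the characteristic polynomial, algebraic multiplicity of λ = 6 is 5. From dim ker(A − (6)·I) = 2, there are exactly 2 Jordan blocks for λ = 6.
Step 2 — from the minimal polynomial, the factor (x − 6)^3 tells us the largest block for λ = 6 has size 3.
Step 3 — with total size 5, 2 blocks, and largest block 3, the block sizes (in nonincreasing order) are [3, 2].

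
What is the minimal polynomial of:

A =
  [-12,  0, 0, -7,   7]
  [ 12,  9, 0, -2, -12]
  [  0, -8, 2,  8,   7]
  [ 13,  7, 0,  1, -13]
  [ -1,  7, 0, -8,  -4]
x^4 - x^3 - 18*x^2 + 52*x - 40

The characteristic polynomial is χ_A(x) = (x - 2)^3*(x + 5)^2, so the eigenvalues are known. The minimal polynomial is
  m_A(x) = Π_λ (x − λ)^{k_λ}
where k_λ is the size of the *largest* Jordan block for λ (equivalently, the smallest k with (A − λI)^k v = 0 for every generalised eigenvector v of λ).

  λ = -5: largest Jordan block has size 1, contributing (x + 5)
  λ = 2: largest Jordan block has size 3, contributing (x − 2)^3

So m_A(x) = (x - 2)^3*(x + 5) = x^4 - x^3 - 18*x^2 + 52*x - 40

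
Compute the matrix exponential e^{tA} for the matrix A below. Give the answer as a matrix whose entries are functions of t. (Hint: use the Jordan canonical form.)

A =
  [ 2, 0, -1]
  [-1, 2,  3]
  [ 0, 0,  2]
e^{tA} =
  [exp(2*t), 0, -t*exp(2*t)]
  [-t*exp(2*t), exp(2*t), t^2*exp(2*t)/2 + 3*t*exp(2*t)]
  [0, 0, exp(2*t)]

Strategy: write A = P · J · P⁻¹ where J is a Jordan canonical form, so e^{tA} = P · e^{tJ} · P⁻¹, and e^{tJ} can be computed block-by-block.

A has Jordan form
J =
  [2, 1, 0]
  [0, 2, 1]
  [0, 0, 2]
(up to reordering of blocks).

Per-block formulas:
  For a 3×3 Jordan block J_3(2): exp(t · J_3(2)) = e^(2t)·(I + t·N + (t^2/2)·N^2), where N is the 3×3 nilpotent shift.

After assembling e^{tJ} and conjugating by P, we get:

e^{tA} =
  [exp(2*t), 0, -t*exp(2*t)]
  [-t*exp(2*t), exp(2*t), t^2*exp(2*t)/2 + 3*t*exp(2*t)]
  [0, 0, exp(2*t)]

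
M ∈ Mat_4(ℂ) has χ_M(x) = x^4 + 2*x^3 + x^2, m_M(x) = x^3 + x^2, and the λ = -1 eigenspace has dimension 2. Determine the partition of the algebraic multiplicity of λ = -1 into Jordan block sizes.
Block sizes for λ = -1: [1, 1]

Step 1 — from the characteristic polynomial, algebraic multiplicity of λ = -1 is 2. From dim ker(M − (-1)·I) = 2, there are exactly 2 Jordan blocks for λ = -1.
Step 2 — from the minimal polynomial, the factor (x + 1) tells us the largest block for λ = -1 has size 1.
Step 3 — with total size 2, 2 blocks, and largest block 1, the block sizes (in nonincreasing order) are [1, 1].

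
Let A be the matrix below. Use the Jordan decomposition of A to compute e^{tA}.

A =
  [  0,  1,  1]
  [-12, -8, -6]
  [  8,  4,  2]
e^{tA} =
  [2*t*exp(-2*t) + exp(-2*t), t*exp(-2*t), t*exp(-2*t)]
  [-12*t*exp(-2*t), -6*t*exp(-2*t) + exp(-2*t), -6*t*exp(-2*t)]
  [8*t*exp(-2*t), 4*t*exp(-2*t), 4*t*exp(-2*t) + exp(-2*t)]

Strategy: write A = P · J · P⁻¹ where J is a Jordan canonical form, so e^{tA} = P · e^{tJ} · P⁻¹, and e^{tJ} can be computed block-by-block.

A has Jordan form
J =
  [-2,  1,  0]
  [ 0, -2,  0]
  [ 0,  0, -2]
(up to reordering of blocks).

Per-block formulas:
  For a 1×1 block at λ = -2: exp(t · [-2]) = [e^(-2t)].
  For a 2×2 Jordan block J_2(-2): exp(t · J_2(-2)) = e^(-2t)·(I + t·N), where N is the 2×2 nilpotent shift.

After assembling e^{tJ} and conjugating by P, we get:

e^{tA} =
  [2*t*exp(-2*t) + exp(-2*t), t*exp(-2*t), t*exp(-2*t)]
  [-12*t*exp(-2*t), -6*t*exp(-2*t) + exp(-2*t), -6*t*exp(-2*t)]
  [8*t*exp(-2*t), 4*t*exp(-2*t), 4*t*exp(-2*t) + exp(-2*t)]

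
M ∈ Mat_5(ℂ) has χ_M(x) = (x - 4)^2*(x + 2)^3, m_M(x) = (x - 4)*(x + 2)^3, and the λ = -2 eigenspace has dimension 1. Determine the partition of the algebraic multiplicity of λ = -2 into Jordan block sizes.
Block sizes for λ = -2: [3]

Step 1 — from the characteristic polynomial, algebraic multiplicity of λ = -2 is 3. From dim ker(M − (-2)·I) = 1, there are exactly 1 Jordan blocks for λ = -2.
Step 2 — from the minimal polynomial, the factor (x + 2)^3 tells us the largest block for λ = -2 has size 3.
Step 3 — with total size 3, 1 blocks, and largest block 3, the block sizes (in nonincreasing order) are [3].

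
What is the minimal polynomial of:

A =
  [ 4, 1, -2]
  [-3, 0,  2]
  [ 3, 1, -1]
x^2 - 2*x + 1

The characteristic polynomial is χ_A(x) = (x - 1)^3, so the eigenvalues are known. The minimal polynomial is
  m_A(x) = Π_λ (x − λ)^{k_λ}
where k_λ is the size of the *largest* Jordan block for λ (equivalently, the smallest k with (A − λI)^k v = 0 for every generalised eigenvector v of λ).

  λ = 1: largest Jordan block has size 2, contributing (x − 1)^2

So m_A(x) = (x - 1)^2 = x^2 - 2*x + 1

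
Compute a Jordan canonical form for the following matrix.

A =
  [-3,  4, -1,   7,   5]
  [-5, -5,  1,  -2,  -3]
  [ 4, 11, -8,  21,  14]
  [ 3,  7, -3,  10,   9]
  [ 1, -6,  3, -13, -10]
J_3(-4) ⊕ J_2(-2)

The characteristic polynomial is
  det(x·I − A) = x^5 + 16*x^4 + 100*x^3 + 304*x^2 + 448*x + 256 = (x + 2)^2*(x + 4)^3

Eigenvalues and multiplicities (the geometric multiplicity of λ is n − rank(A − λI), which equals the number of Jordan blocks for λ):
  λ = -4: algebraic multiplicity = 3, geometric multiplicity = 1
  λ = -2: algebraic multiplicity = 2, geometric multiplicity = 1

Determining the block sizes for each eigenvalue:
  λ = -4: one block (gm = 1), so the single block has size am = 3 → block sizes [3]
  λ = -2: one block (gm = 1), so the single block has size am = 2 → block sizes [2]

Assembling the blocks gives a Jordan form
J =
  [-4,  1,  0,  0,  0]
  [ 0, -4,  1,  0,  0]
  [ 0,  0, -4,  0,  0]
  [ 0,  0,  0, -2,  1]
  [ 0,  0,  0,  0, -2]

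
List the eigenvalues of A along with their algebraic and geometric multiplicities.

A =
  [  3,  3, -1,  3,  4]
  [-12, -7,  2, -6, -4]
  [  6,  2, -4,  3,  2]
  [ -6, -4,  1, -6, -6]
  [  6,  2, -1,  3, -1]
λ = -3: alg = 5, geom = 3

Step 1 — factor the characteristic polynomial to read off the algebraic multiplicities:
  χ_A(x) = (x + 3)^5

Step 2 — compute geometric multiplicities via the rank-nullity identity g(λ) = n − rank(A − λI):
  rank(A − (-3)·I) = 2, so dim ker(A − (-3)·I) = n − 2 = 3

Summary:
  λ = -3: algebraic multiplicity = 5, geometric multiplicity = 3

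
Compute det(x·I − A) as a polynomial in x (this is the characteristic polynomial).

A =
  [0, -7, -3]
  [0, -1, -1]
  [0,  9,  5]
x^3 - 4*x^2 + 4*x

Expanding det(x·I − A) (e.g. by cofactor expansion or by noting that A is similar to its Jordan form J, which has the same characteristic polynomial as A) gives
  χ_A(x) = x^3 - 4*x^2 + 4*x
which factors as x*(x - 2)^2. The eigenvalues (with algebraic multiplicities) are λ = 0 with multiplicity 1, λ = 2 with multiplicity 2.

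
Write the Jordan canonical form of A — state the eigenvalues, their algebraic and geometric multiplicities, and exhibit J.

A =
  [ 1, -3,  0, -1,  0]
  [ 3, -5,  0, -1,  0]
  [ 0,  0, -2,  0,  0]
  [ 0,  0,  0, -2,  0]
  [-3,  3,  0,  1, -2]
J_2(-2) ⊕ J_1(-2) ⊕ J_1(-2) ⊕ J_1(-2)

The characteristic polynomial is
  det(x·I − A) = x^5 + 10*x^4 + 40*x^3 + 80*x^2 + 80*x + 32 = (x + 2)^5

Eigenvalues and multiplicities (the geometric multiplicity of λ is n − rank(A − λI), which equals the number of Jordan blocks for λ):
  λ = -2: algebraic multiplicity = 5, geometric multiplicity = 4

Determining the block sizes for each eigenvalue:
  λ = -2: 4 blocks summing to 5 forces exactly one block of size 2 and the rest size 1 → block sizes [2, 1, 1, 1]

Assembling the blocks gives a Jordan form
J =
  [-2,  1,  0,  0,  0]
  [ 0, -2,  0,  0,  0]
  [ 0,  0, -2,  0,  0]
  [ 0,  0,  0, -2,  0]
  [ 0,  0,  0,  0, -2]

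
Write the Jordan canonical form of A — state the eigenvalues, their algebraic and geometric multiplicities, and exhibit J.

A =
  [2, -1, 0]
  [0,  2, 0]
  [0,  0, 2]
J_2(2) ⊕ J_1(2)

The characteristic polynomial is
  det(x·I − A) = x^3 - 6*x^2 + 12*x - 8 = (x - 2)^3

Eigenvalues and multiplicities (the geometric multiplicity of λ is n − rank(A − λI), which equals the number of Jordan blocks for λ):
  λ = 2: algebraic multiplicity = 3, geometric multiplicity = 2

Determining the block sizes for each eigenvalue:
  λ = 2: 2 blocks summing to 3 forces exactly one block of size 2 and the rest size 1 → block sizes [2, 1]

Assembling the blocks gives a Jordan form
J =
  [2, 1, 0]
  [0, 2, 0]
  [0, 0, 2]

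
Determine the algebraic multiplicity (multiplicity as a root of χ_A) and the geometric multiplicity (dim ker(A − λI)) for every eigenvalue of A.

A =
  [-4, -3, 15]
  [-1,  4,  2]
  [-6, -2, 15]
λ = 5: alg = 3, geom = 1

Step 1 — factor the characteristic polynomial to read off the algebraic multiplicities:
  χ_A(x) = (x - 5)^3

Step 2 — compute geometric multiplicities via the rank-nullity identity g(λ) = n − rank(A − λI):
  rank(A − (5)·I) = 2, so dim ker(A − (5)·I) = n − 2 = 1

Summary:
  λ = 5: algebraic multiplicity = 3, geometric multiplicity = 1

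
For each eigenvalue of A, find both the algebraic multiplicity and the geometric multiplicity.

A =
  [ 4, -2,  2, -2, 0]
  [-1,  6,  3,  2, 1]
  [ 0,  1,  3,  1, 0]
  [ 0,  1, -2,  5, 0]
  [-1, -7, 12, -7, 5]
λ = 4: alg = 2, geom = 2; λ = 5: alg = 3, geom = 1

Step 1 — factor the characteristic polynomial to read off the algebraic multiplicities:
  χ_A(x) = (x - 5)^3*(x - 4)^2

Step 2 — compute geometric multiplicities via the rank-nullity identity g(λ) = n − rank(A − λI):
  rank(A − (4)·I) = 3, so dim ker(A − (4)·I) = n − 3 = 2
  rank(A − (5)·I) = 4, so dim ker(A − (5)·I) = n − 4 = 1

Summary:
  λ = 4: algebraic multiplicity = 2, geometric multiplicity = 2
  λ = 5: algebraic multiplicity = 3, geometric multiplicity = 1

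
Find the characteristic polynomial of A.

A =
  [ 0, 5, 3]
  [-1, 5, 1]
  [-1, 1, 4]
x^3 - 9*x^2 + 27*x - 27

Expanding det(x·I − A) (e.g. by cofactor expansion or by noting that A is similar to its Jordan form J, which has the same characteristic polynomial as A) gives
  χ_A(x) = x^3 - 9*x^2 + 27*x - 27
which factors as (x - 3)^3. The eigenvalues (with algebraic multiplicities) are λ = 3 with multiplicity 3.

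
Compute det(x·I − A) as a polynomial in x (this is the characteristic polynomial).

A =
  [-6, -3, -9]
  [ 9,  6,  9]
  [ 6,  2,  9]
x^3 - 9*x^2 + 27*x - 27

Expanding det(x·I − A) (e.g. by cofactor expansion or by noting that A is similar to its Jordan form J, which has the same characteristic polynomial as A) gives
  χ_A(x) = x^3 - 9*x^2 + 27*x - 27
which factors as (x - 3)^3. The eigenvalues (with algebraic multiplicities) are λ = 3 with multiplicity 3.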